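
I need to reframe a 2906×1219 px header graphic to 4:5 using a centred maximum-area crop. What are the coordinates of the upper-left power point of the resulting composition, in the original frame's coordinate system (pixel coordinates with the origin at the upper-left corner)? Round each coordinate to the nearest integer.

(1290, 406)

2906/1219 > 4/5, so the 4:5 crop keeps the full height 1219 and trims width to 1219 × 4/5 = 975.20 px.
Left offset = (2906 − 975.20)/2 = 965.40 px; top offset = 0.
Upper-left is one-third across and one-third down within the crop:
x = 965.40 + 1 × 975.20/3 ≈ 1290; y = 0.00 + 1 × 1219.00/3 ≈ 406.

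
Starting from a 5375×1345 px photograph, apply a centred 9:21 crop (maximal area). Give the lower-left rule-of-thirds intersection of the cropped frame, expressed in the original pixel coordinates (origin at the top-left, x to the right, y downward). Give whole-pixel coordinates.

5375/1345 > 9/21, so the 9:21 crop keeps the full height 1345 and trims width to 1345 × 9/21 = 576.43 px.
Left offset = (5375 − 576.43)/2 = 2399.29 px; top offset = 0.
Lower-left is one-third across and two-thirds down within the crop:
x = 2399.29 + 1 × 576.43/3 ≈ 2591; y = 0.00 + 2 × 1345.00/3 ≈ 897.

(2591, 897)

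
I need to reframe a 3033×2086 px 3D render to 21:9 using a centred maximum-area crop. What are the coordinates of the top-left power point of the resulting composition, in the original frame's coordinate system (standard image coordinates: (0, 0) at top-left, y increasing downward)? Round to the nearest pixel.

3033/2086 < 21/9, so the 21:9 crop keeps the full width 3033 and trims height to 3033 × 9/21 = 1299.86 px.
Top offset = (2086 − 1299.86)/2 = 393.07 px; left offset = 0.
Top-left is one-third across and one-third down within the crop:
x = 0.00 + 1 × 3033.00/3 ≈ 1011; y = 393.07 + 1 × 1299.86/3 ≈ 826.

x = 1011 px, y = 826 px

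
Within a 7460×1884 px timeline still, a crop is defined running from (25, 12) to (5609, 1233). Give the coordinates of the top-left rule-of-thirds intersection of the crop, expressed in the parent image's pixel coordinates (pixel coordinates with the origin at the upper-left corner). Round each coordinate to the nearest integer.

Crop width = 5609 − 25 = 5584 px; one third is 1861.33 px.
Crop height = 1233 − 12 = 1221 px; one third is 407.00 px.
The top-left point is one-third across and one-third down within the crop:
x = 25 + 1 × 1861.33 ≈ 1886; y = 12 + 1 × 407.00 ≈ 419.

(1886, 419)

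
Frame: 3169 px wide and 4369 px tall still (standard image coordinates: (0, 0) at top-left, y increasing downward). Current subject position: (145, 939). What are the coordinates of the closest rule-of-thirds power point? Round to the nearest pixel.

Third lines: x ∈ {1056, 2113}, y ∈ {1456, 2913}.
145 is closer to x = 1056; 939 is closer to y = 1456.
So the nearest intersection is the upper-left power point.

x = 1056 px, y = 1456 px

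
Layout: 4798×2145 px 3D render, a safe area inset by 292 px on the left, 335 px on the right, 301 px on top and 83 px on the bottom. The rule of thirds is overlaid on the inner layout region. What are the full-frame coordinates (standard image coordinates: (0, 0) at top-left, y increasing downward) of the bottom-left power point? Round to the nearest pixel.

(1682, 1475)

Content width = 4798 − 292 − 335 = 4171 px; content height = 2145 − 301 − 83 = 1761 px.
Bottom-left is one-third across and two-thirds down within the inner layout region.
x = 292 + 1 × 4171/3 = 292 + 1390.33 ≈ 1682
y = 301 + 2 × 1761/3 = 301 + 1174.00 ≈ 1475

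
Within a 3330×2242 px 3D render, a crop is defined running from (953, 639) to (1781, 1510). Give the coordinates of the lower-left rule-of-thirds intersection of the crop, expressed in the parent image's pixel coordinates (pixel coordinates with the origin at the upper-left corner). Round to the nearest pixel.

Crop width = 1781 − 953 = 828 px; one third is 276.00 px.
Crop height = 1510 − 639 = 871 px; one third is 290.33 px.
The lower-left point is one-third across and two-thirds down within the crop:
x = 953 + 1 × 276.00 ≈ 1229; y = 639 + 2 × 290.33 ≈ 1220.

(1229, 1220)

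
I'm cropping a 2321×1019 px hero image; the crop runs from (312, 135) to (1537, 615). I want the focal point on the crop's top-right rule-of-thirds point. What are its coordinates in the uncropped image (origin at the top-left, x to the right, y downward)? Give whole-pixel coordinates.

x = 1129 px, y = 295 px

Crop width = 1537 − 312 = 1225 px; one third is 408.33 px.
Crop height = 615 − 135 = 480 px; one third is 160.00 px.
The top-right point is two-thirds across and one-third down within the crop:
x = 312 + 2 × 408.33 ≈ 1129; y = 135 + 1 × 160.00 ≈ 295.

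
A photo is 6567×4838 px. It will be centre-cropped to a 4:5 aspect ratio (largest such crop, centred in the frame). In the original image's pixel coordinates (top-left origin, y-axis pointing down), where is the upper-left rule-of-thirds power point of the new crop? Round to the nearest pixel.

x = 2638 px, y = 1613 px

6567/4838 > 4/5, so the 4:5 crop keeps the full height 4838 and trims width to 4838 × 4/5 = 3870.40 px.
Left offset = (6567 − 3870.40)/2 = 1348.30 px; top offset = 0.
Upper-left is one-third across and one-third down within the crop:
x = 1348.30 + 1 × 3870.40/3 ≈ 2638; y = 0.00 + 1 × 4838.00/3 ≈ 1613.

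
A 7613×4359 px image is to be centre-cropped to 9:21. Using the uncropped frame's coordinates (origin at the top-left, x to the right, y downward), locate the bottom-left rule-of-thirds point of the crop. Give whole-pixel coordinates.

x = 3495 px, y = 2906 px

7613/4359 > 9/21, so the 9:21 crop keeps the full height 4359 and trims width to 4359 × 9/21 = 1868.14 px.
Left offset = (7613 − 1868.14)/2 = 2872.43 px; top offset = 0.
Bottom-left is one-third across and two-thirds down within the crop:
x = 2872.43 + 1 × 1868.14/3 ≈ 3495; y = 0.00 + 2 × 4359.00/3 ≈ 2906.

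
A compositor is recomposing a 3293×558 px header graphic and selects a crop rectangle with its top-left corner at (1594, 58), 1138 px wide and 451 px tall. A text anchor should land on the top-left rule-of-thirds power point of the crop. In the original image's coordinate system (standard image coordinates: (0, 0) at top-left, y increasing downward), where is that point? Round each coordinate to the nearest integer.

One third of the crop width 1138 is 379.33 px.
One third of the crop height 451 is 150.33 px.
The top-left point is one-third across and one-third down within the crop:
x = 1594 + 1 × 379.33 ≈ 1973; y = 58 + 1 × 150.33 ≈ 208.

(1973, 208)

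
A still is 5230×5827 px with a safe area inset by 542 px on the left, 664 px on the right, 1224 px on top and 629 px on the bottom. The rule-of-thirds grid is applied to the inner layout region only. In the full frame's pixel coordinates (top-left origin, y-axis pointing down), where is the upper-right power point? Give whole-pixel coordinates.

(3225, 2549)

Content width = 5230 − 542 − 664 = 4024 px; content height = 5827 − 1224 − 629 = 3974 px.
Upper-right is two-thirds across and one-third down within the inner layout region.
x = 542 + 2 × 4024/3 = 542 + 2682.67 ≈ 3225
y = 1224 + 1 × 3974/3 = 1224 + 1324.67 ≈ 2549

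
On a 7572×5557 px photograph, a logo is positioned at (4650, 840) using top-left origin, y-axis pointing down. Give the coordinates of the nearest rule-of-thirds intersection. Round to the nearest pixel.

(5048, 1852)

Third lines: x ∈ {2524, 5048}, y ∈ {1852, 3705}.
4650 is closer to x = 5048; 840 is closer to y = 1852.
So the nearest intersection is the upper-right power point.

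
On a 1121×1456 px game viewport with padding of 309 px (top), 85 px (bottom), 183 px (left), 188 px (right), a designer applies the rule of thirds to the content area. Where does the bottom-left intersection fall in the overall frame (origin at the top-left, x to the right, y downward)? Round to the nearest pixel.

Content width = 1121 − 183 − 188 = 750 px; content height = 1456 − 309 − 85 = 1062 px.
Bottom-left is one-third across and two-thirds down within the content area.
x = 183 + 1 × 750/3 = 183 + 250.00 ≈ 433
y = 309 + 2 × 1062/3 = 309 + 708.00 ≈ 1017

x = 433 px, y = 1017 px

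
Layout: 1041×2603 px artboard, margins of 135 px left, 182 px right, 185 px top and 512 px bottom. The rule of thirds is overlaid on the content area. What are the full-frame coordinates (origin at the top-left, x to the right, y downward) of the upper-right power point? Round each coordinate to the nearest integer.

Content width = 1041 − 135 − 182 = 724 px; content height = 2603 − 185 − 512 = 1906 px.
Upper-right is two-thirds across and one-third down within the content area.
x = 135 + 2 × 724/3 = 135 + 482.67 ≈ 618
y = 185 + 1 × 1906/3 = 185 + 635.33 ≈ 820

x = 618 px, y = 820 px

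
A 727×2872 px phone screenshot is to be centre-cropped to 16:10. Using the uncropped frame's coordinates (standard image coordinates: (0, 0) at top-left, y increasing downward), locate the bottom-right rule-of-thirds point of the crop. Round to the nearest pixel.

727/2872 < 16/10, so the 16:10 crop keeps the full width 727 and trims height to 727 × 10/16 = 454.38 px.
Top offset = (2872 − 454.38)/2 = 1208.81 px; left offset = 0.
Bottom-right is two-thirds across and two-thirds down within the crop:
x = 0.00 + 2 × 727.00/3 ≈ 485; y = 1208.81 + 2 × 454.38/3 ≈ 1512.

x = 485 px, y = 1512 px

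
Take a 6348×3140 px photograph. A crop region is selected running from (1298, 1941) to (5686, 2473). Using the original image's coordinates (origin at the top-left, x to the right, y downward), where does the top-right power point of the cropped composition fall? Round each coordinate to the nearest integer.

Crop width = 5686 − 1298 = 4388 px; one third is 1462.67 px.
Crop height = 2473 − 1941 = 532 px; one third is 177.33 px.
The top-right point is two-thirds across and one-third down within the crop:
x = 1298 + 2 × 1462.67 ≈ 4223; y = 1941 + 1 × 177.33 ≈ 2118.

x = 4223 px, y = 2118 px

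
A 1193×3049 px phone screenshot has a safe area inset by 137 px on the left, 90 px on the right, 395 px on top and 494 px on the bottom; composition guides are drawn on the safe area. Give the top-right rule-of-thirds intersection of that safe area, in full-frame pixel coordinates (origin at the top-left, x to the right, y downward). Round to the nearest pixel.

x = 781 px, y = 1115 px

Content width = 1193 − 137 − 90 = 966 px; content height = 3049 − 395 − 494 = 2160 px.
Top-right is two-thirds across and one-third down within the safe area.
x = 137 + 2 × 966/3 = 137 + 644.00 ≈ 781
y = 395 + 1 × 2160/3 = 395 + 720.00 ≈ 1115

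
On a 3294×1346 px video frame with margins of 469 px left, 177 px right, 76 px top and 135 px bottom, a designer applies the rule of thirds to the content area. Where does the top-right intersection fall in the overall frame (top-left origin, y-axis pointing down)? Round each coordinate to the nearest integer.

Content width = 3294 − 469 − 177 = 2648 px; content height = 1346 − 76 − 135 = 1135 px.
Top-right is two-thirds across and one-third down within the content area.
x = 469 + 2 × 2648/3 = 469 + 1765.33 ≈ 2234
y = 76 + 1 × 1135/3 = 76 + 378.33 ≈ 454

x = 2234 px, y = 454 px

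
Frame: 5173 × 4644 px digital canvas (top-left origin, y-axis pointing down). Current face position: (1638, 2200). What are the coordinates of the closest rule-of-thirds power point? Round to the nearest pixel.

Third lines: x ∈ {1724, 3449}, y ∈ {1548, 3096}.
1638 is closer to x = 1724; 2200 is closer to y = 1548.
So the nearest intersection is the upper-left power point.

(1724, 1548)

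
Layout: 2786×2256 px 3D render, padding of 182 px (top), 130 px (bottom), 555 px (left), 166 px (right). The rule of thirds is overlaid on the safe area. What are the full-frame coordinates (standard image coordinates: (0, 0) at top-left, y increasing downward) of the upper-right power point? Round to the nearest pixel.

Content width = 2786 − 555 − 166 = 2065 px; content height = 2256 − 182 − 130 = 1944 px.
Upper-right is two-thirds across and one-third down within the safe area.
x = 555 + 2 × 2065/3 = 555 + 1376.67 ≈ 1932
y = 182 + 1 × 1944/3 = 182 + 648.00 ≈ 830

(1932, 830)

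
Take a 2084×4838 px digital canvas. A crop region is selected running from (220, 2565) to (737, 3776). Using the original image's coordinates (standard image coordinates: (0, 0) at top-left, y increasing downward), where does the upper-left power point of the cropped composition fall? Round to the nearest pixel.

(392, 2969)

Crop width = 737 − 220 = 517 px; one third is 172.33 px.
Crop height = 3776 − 2565 = 1211 px; one third is 403.67 px.
The upper-left point is one-third across and one-third down within the crop:
x = 220 + 1 × 172.33 ≈ 392; y = 2565 + 1 × 403.67 ≈ 2969.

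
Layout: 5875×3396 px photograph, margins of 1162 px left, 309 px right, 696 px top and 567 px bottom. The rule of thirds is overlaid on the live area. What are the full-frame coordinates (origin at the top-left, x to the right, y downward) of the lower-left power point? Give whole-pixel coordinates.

x = 2630 px, y = 2118 px

Content width = 5875 − 1162 − 309 = 4404 px; content height = 3396 − 696 − 567 = 2133 px.
Lower-left is one-third across and two-thirds down within the live area.
x = 1162 + 1 × 4404/3 = 1162 + 1468.00 ≈ 2630
y = 696 + 2 × 2133/3 = 696 + 1422.00 ≈ 2118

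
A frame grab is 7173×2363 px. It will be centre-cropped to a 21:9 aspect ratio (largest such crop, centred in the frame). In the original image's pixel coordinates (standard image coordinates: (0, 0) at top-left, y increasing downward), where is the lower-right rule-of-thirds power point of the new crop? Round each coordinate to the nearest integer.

(4505, 1575)

7173/2363 > 21/9, so the 21:9 crop keeps the full height 2363 and trims width to 2363 × 21/9 = 5513.67 px.
Left offset = (7173 − 5513.67)/2 = 829.67 px; top offset = 0.
Lower-right is two-thirds across and two-thirds down within the crop:
x = 829.67 + 2 × 5513.67/3 ≈ 4505; y = 0.00 + 2 × 2363.00/3 ≈ 1575.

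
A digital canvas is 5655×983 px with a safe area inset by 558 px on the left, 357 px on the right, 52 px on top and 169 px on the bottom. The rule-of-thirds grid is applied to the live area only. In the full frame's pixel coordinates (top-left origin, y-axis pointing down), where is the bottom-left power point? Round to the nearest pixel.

(2138, 560)

Content width = 5655 − 558 − 357 = 4740 px; content height = 983 − 52 − 169 = 762 px.
Bottom-left is one-third across and two-thirds down within the live area.
x = 558 + 1 × 4740/3 = 558 + 1580.00 ≈ 2138
y = 52 + 2 × 762/3 = 52 + 508.00 ≈ 560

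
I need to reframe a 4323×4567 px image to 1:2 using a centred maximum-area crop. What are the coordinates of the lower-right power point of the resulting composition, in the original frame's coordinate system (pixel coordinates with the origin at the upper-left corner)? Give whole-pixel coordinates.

4323/4567 > 1/2, so the 1:2 crop keeps the full height 4567 and trims width to 4567 × 1/2 = 2283.50 px.
Left offset = (4323 − 2283.50)/2 = 1019.75 px; top offset = 0.
Lower-right is two-thirds across and two-thirds down within the crop:
x = 1019.75 + 2 × 2283.50/3 ≈ 2542; y = 0.00 + 2 × 4567.00/3 ≈ 3045.

(2542, 3045)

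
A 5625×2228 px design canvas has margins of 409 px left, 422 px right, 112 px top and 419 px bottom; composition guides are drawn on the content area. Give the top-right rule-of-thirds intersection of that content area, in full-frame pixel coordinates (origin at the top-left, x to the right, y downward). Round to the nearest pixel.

Content width = 5625 − 409 − 422 = 4794 px; content height = 2228 − 112 − 419 = 1697 px.
Top-right is two-thirds across and one-third down within the content area.
x = 409 + 2 × 4794/3 = 409 + 3196.00 ≈ 3605
y = 112 + 1 × 1697/3 = 112 + 565.67 ≈ 678

(3605, 678)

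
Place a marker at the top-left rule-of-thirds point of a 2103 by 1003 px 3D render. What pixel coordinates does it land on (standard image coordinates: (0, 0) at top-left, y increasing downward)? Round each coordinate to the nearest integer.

The top-left point sits one-third of the way across and one-third of the way down.
x = 1 × 2103/3 ≈ 701; y = 1 × 1003/3 ≈ 334.

x = 701 px, y = 334 px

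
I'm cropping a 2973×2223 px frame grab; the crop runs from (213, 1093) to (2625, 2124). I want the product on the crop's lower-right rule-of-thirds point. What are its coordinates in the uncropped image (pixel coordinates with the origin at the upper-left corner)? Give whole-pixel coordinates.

Crop width = 2625 − 213 = 2412 px; one third is 804.00 px.
Crop height = 2124 − 1093 = 1031 px; one third is 343.67 px.
The lower-right point is two-thirds across and two-thirds down within the crop:
x = 213 + 2 × 804.00 ≈ 1821; y = 1093 + 2 × 343.67 ≈ 1780.

(1821, 1780)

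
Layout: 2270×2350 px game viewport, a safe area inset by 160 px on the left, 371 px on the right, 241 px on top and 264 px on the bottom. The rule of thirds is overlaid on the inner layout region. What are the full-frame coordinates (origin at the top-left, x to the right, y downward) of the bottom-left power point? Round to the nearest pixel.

x = 740 px, y = 1471 px

Content width = 2270 − 160 − 371 = 1739 px; content height = 2350 − 241 − 264 = 1845 px.
Bottom-left is one-third across and two-thirds down within the inner layout region.
x = 160 + 1 × 1739/3 = 160 + 579.67 ≈ 740
y = 241 + 2 × 1845/3 = 241 + 1230.00 ≈ 1471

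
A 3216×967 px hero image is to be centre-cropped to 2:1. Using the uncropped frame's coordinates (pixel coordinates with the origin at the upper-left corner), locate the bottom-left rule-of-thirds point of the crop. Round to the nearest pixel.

3216/967 > 2/1, so the 2:1 crop keeps the full height 967 and trims width to 967 × 2/1 = 1934.00 px.
Left offset = (3216 − 1934.00)/2 = 641.00 px; top offset = 0.
Bottom-left is one-third across and two-thirds down within the crop:
x = 641.00 + 1 × 1934.00/3 ≈ 1286; y = 0.00 + 2 × 967.00/3 ≈ 645.

x = 1286 px, y = 645 px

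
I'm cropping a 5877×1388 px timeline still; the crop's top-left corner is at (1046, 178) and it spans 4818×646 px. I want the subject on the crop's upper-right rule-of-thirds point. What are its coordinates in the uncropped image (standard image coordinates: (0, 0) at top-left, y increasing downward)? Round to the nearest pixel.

One third of the crop width 4818 is 1606.00 px.
One third of the crop height 646 is 215.33 px.
The upper-right point is two-thirds across and one-third down within the crop:
x = 1046 + 2 × 1606.00 ≈ 4258; y = 178 + 1 × 215.33 ≈ 393.

(4258, 393)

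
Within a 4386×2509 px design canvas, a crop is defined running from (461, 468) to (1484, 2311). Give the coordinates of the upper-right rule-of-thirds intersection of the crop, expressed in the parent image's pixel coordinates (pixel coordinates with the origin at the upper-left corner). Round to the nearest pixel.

Crop width = 1484 − 461 = 1023 px; one third is 341.00 px.
Crop height = 2311 − 468 = 1843 px; one third is 614.33 px.
The upper-right point is two-thirds across and one-third down within the crop:
x = 461 + 2 × 341.00 ≈ 1143; y = 468 + 1 × 614.33 ≈ 1082.

(1143, 1082)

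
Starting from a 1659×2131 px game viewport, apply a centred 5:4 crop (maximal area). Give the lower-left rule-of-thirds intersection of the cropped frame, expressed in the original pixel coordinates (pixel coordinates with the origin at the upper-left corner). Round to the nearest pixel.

1659/2131 < 5/4, so the 5:4 crop keeps the full width 1659 and trims height to 1659 × 4/5 = 1327.20 px.
Top offset = (2131 − 1327.20)/2 = 401.90 px; left offset = 0.
Lower-left is one-third across and two-thirds down within the crop:
x = 0.00 + 1 × 1659.00/3 ≈ 553; y = 401.90 + 2 × 1327.20/3 ≈ 1287.

x = 553 px, y = 1287 px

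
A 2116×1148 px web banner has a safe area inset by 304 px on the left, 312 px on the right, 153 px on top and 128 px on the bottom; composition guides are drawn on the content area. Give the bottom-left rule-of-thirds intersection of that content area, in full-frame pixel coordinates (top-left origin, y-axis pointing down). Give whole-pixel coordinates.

Content width = 2116 − 304 − 312 = 1500 px; content height = 1148 − 153 − 128 = 867 px.
Bottom-left is one-third across and two-thirds down within the content area.
x = 304 + 1 × 1500/3 = 304 + 500.00 ≈ 804
y = 153 + 2 × 867/3 = 153 + 578.00 ≈ 731

x = 804 px, y = 731 px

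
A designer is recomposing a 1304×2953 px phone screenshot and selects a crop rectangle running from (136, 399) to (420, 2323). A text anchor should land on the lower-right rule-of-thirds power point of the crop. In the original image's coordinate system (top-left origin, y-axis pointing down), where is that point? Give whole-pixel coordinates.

Crop width = 420 − 136 = 284 px; one third is 94.67 px.
Crop height = 2323 − 399 = 1924 px; one third is 641.33 px.
The lower-right point is two-thirds across and two-thirds down within the crop:
x = 136 + 2 × 94.67 ≈ 325; y = 399 + 2 × 641.33 ≈ 1682.

(325, 1682)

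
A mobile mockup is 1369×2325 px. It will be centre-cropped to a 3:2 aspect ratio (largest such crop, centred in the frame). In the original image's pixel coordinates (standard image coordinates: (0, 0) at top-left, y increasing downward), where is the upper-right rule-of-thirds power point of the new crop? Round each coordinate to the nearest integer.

1369/2325 < 3/2, so the 3:2 crop keeps the full width 1369 and trims height to 1369 × 2/3 = 912.67 px.
Top offset = (2325 − 912.67)/2 = 706.17 px; left offset = 0.
Upper-right is two-thirds across and one-third down within the crop:
x = 0.00 + 2 × 1369.00/3 ≈ 913; y = 706.17 + 1 × 912.67/3 ≈ 1010.

x = 913 px, y = 1010 px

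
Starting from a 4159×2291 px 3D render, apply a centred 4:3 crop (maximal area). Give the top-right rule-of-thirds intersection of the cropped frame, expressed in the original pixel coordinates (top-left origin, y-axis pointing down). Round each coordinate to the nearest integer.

x = 2589 px, y = 764 px

4159/2291 > 4/3, so the 4:3 crop keeps the full height 2291 and trims width to 2291 × 4/3 = 3054.67 px.
Left offset = (4159 − 3054.67)/2 = 552.17 px; top offset = 0.
Top-right is two-thirds across and one-third down within the crop:
x = 552.17 + 2 × 3054.67/3 ≈ 2589; y = 0.00 + 1 × 2291.00/3 ≈ 764.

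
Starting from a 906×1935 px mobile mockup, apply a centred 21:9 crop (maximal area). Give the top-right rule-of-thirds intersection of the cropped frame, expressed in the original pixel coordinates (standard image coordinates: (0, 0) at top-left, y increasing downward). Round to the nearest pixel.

x = 604 px, y = 903 px

906/1935 < 21/9, so the 21:9 crop keeps the full width 906 and trims height to 906 × 9/21 = 388.29 px.
Top offset = (1935 − 388.29)/2 = 773.36 px; left offset = 0.
Top-right is two-thirds across and one-third down within the crop:
x = 0.00 + 2 × 906.00/3 ≈ 604; y = 773.36 + 1 × 388.29/3 ≈ 903.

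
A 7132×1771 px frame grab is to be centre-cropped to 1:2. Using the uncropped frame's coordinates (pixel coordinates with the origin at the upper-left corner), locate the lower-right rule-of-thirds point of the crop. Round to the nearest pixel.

7132/1771 > 1/2, so the 1:2 crop keeps the full height 1771 and trims width to 1771 × 1/2 = 885.50 px.
Left offset = (7132 − 885.50)/2 = 3123.25 px; top offset = 0.
Lower-right is two-thirds across and two-thirds down within the crop:
x = 3123.25 + 2 × 885.50/3 ≈ 3714; y = 0.00 + 2 × 1771.00/3 ≈ 1181.

(3714, 1181)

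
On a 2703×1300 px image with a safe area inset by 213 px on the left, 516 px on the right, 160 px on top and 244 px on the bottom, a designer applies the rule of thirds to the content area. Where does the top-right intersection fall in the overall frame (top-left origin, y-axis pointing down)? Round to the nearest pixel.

Content width = 2703 − 213 − 516 = 1974 px; content height = 1300 − 160 − 244 = 896 px.
Top-right is two-thirds across and one-third down within the content area.
x = 213 + 2 × 1974/3 = 213 + 1316.00 ≈ 1529
y = 160 + 1 × 896/3 = 160 + 298.67 ≈ 459

x = 1529 px, y = 459 px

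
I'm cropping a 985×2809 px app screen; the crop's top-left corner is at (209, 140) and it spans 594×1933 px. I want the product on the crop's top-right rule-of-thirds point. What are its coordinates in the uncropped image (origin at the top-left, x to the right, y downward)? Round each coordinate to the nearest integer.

x = 605 px, y = 784 px

One third of the crop width 594 is 198.00 px.
One third of the crop height 1933 is 644.33 px.
The top-right point is two-thirds across and one-third down within the crop:
x = 209 + 2 × 198.00 ≈ 605; y = 140 + 1 × 644.33 ≈ 784.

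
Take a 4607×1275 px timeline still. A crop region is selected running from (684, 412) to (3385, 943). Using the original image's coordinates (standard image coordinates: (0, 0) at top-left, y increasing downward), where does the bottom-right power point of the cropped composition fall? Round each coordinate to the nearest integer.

x = 2485 px, y = 766 px

Crop width = 3385 − 684 = 2701 px; one third is 900.33 px.
Crop height = 943 − 412 = 531 px; one third is 177.00 px.
The bottom-right point is two-thirds across and two-thirds down within the crop:
x = 684 + 2 × 900.33 ≈ 2485; y = 412 + 2 × 177.00 ≈ 766.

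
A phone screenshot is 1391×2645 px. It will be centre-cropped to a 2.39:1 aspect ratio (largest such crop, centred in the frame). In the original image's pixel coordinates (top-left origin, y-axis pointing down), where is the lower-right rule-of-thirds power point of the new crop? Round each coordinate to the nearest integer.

(927, 1420)

1391/2645 < 2.39/1, so the 2.39:1 crop keeps the full width 1391 and trims height to 1391 × 1/2.39 = 582.01 px.
Top offset = (2645 − 582.01)/2 = 1031.50 px; left offset = 0.
Lower-right is two-thirds across and two-thirds down within the crop:
x = 0.00 + 2 × 1391.00/3 ≈ 927; y = 1031.50 + 2 × 582.01/3 ≈ 1420.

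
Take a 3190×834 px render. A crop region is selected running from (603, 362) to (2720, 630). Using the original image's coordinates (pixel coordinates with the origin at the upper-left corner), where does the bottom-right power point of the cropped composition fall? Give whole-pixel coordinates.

(2014, 541)

Crop width = 2720 − 603 = 2117 px; one third is 705.67 px.
Crop height = 630 − 362 = 268 px; one third is 89.33 px.
The bottom-right point is two-thirds across and two-thirds down within the crop:
x = 603 + 2 × 705.67 ≈ 2014; y = 362 + 2 × 89.33 ≈ 541.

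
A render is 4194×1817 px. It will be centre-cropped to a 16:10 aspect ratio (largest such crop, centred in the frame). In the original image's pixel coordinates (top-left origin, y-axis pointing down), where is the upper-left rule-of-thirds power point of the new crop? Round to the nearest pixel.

4194/1817 > 16/10, so the 16:10 crop keeps the full height 1817 and trims width to 1817 × 16/10 = 2907.20 px.
Left offset = (4194 − 2907.20)/2 = 643.40 px; top offset = 0.
Upper-left is one-third across and one-third down within the crop:
x = 643.40 + 1 × 2907.20/3 ≈ 1612; y = 0.00 + 1 × 1817.00/3 ≈ 606.

(1612, 606)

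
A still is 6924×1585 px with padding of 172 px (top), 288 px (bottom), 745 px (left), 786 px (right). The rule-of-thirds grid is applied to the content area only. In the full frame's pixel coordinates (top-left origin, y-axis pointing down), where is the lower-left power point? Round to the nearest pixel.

Content width = 6924 − 745 − 786 = 5393 px; content height = 1585 − 172 − 288 = 1125 px.
Lower-left is one-third across and two-thirds down within the content area.
x = 745 + 1 × 5393/3 = 745 + 1797.67 ≈ 2543
y = 172 + 2 × 1125/3 = 172 + 750.00 ≈ 922

(2543, 922)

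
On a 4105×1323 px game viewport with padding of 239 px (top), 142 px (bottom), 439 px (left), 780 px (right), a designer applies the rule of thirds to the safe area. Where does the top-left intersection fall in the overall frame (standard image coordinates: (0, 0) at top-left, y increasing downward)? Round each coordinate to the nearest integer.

x = 1401 px, y = 553 px

Content width = 4105 − 439 − 780 = 2886 px; content height = 1323 − 239 − 142 = 942 px.
Top-left is one-third across and one-third down within the safe area.
x = 439 + 1 × 2886/3 = 439 + 962.00 ≈ 1401
y = 239 + 1 × 942/3 = 239 + 314.00 ≈ 553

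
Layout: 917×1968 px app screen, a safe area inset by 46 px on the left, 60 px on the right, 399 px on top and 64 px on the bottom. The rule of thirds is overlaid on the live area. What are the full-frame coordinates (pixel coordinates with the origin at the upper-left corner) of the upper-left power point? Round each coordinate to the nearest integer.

(316, 901)

Content width = 917 − 46 − 60 = 811 px; content height = 1968 − 399 − 64 = 1505 px.
Upper-left is one-third across and one-third down within the live area.
x = 46 + 1 × 811/3 = 46 + 270.33 ≈ 316
y = 399 + 1 × 1505/3 = 399 + 501.67 ≈ 901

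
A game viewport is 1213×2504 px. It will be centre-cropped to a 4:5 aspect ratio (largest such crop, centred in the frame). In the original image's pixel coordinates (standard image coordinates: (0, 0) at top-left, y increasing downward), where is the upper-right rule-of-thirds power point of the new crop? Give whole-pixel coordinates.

(809, 999)

1213/2504 < 4/5, so the 4:5 crop keeps the full width 1213 and trims height to 1213 × 5/4 = 1516.25 px.
Top offset = (2504 − 1516.25)/2 = 493.88 px; left offset = 0.
Upper-right is two-thirds across and one-third down within the crop:
x = 0.00 + 2 × 1213.00/3 ≈ 809; y = 493.88 + 1 × 1516.25/3 ≈ 999.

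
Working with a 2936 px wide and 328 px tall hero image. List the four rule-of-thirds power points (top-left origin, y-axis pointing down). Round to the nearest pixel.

One third of 2936 is 978.67; one third of 328 is 109.33.
Vertical third lines at x = 979 and x = 1957; horizontal third lines at y = 109 and y = 219.

(979, 109), (1957, 109), (979, 219), (1957, 219)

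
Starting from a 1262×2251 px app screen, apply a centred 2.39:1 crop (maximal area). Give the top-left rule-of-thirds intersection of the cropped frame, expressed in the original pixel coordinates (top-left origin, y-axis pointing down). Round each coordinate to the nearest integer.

1262/2251 < 2.39/1, so the 2.39:1 crop keeps the full width 1262 and trims height to 1262 × 1/2.39 = 528.03 px.
Top offset = (2251 − 528.03)/2 = 861.48 px; left offset = 0.
Top-left is one-third across and one-third down within the crop:
x = 0.00 + 1 × 1262.00/3 ≈ 421; y = 861.48 + 1 × 528.03/3 ≈ 1037.

x = 421 px, y = 1037 px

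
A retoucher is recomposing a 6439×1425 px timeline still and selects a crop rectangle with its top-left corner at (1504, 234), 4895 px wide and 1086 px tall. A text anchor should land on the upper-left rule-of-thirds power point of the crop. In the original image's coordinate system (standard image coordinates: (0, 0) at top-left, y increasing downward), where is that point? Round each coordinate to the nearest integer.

x = 3136 px, y = 596 px

One third of the crop width 4895 is 1631.67 px.
One third of the crop height 1086 is 362.00 px.
The upper-left point is one-third across and one-third down within the crop:
x = 1504 + 1 × 1631.67 ≈ 3136; y = 234 + 1 × 362.00 ≈ 596.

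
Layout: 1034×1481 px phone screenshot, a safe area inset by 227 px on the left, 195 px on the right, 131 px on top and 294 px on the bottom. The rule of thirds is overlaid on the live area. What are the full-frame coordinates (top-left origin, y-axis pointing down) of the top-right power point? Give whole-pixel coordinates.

Content width = 1034 − 227 − 195 = 612 px; content height = 1481 − 131 − 294 = 1056 px.
Top-right is two-thirds across and one-third down within the live area.
x = 227 + 2 × 612/3 = 227 + 408.00 ≈ 635
y = 131 + 1 × 1056/3 = 131 + 352.00 ≈ 483

x = 635 px, y = 483 px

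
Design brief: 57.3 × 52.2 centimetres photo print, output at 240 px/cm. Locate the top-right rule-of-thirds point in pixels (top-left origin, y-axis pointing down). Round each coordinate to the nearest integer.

In pixels the canvas is 57.3 × 240 = 13752 wide and 52.2 × 240 = 12528 tall.
The top-right point is two-thirds across and one-third down:
x = 2 × 13752/3 ≈ 9168; y = 1 × 12528/3 ≈ 4176.

(9168, 4176)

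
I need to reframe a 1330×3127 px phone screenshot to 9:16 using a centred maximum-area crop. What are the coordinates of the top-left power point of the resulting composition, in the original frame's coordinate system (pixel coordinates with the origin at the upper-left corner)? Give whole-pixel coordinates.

(443, 1169)

1330/3127 < 9/16, so the 9:16 crop keeps the full width 1330 and trims height to 1330 × 16/9 = 2364.44 px.
Top offset = (3127 − 2364.44)/2 = 381.28 px; left offset = 0.
Top-left is one-third across and one-third down within the crop:
x = 0.00 + 1 × 1330.00/3 ≈ 443; y = 381.28 + 1 × 2364.44/3 ≈ 1169.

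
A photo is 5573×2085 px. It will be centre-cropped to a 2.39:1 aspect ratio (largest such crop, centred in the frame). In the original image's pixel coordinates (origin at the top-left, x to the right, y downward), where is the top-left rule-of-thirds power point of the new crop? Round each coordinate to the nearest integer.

x = 1956 px, y = 695 px

5573/2085 > 2.39/1, so the 2.39:1 crop keeps the full height 2085 and trims width to 2085 × 2.39/1 = 4983.15 px.
Left offset = (5573 − 4983.15)/2 = 294.92 px; top offset = 0.
Top-left is one-third across and one-third down within the crop:
x = 294.92 + 1 × 4983.15/3 ≈ 1956; y = 0.00 + 1 × 2085.00/3 ≈ 695.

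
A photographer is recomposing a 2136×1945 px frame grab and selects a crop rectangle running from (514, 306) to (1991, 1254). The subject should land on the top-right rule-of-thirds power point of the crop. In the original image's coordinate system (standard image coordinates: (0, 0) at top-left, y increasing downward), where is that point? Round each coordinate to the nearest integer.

Crop width = 1991 − 514 = 1477 px; one third is 492.33 px.
Crop height = 1254 − 306 = 948 px; one third is 316.00 px.
The top-right point is two-thirds across and one-third down within the crop:
x = 514 + 2 × 492.33 ≈ 1499; y = 306 + 1 × 316.00 ≈ 622.

(1499, 622)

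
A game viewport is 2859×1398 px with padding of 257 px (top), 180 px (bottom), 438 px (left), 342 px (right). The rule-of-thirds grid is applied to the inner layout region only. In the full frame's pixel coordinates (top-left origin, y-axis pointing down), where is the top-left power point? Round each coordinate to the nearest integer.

x = 1131 px, y = 577 px

Content width = 2859 − 438 − 342 = 2079 px; content height = 1398 − 257 − 180 = 961 px.
Top-left is one-third across and one-third down within the inner layout region.
x = 438 + 1 × 2079/3 = 438 + 693.00 ≈ 1131
y = 257 + 1 × 961/3 = 257 + 320.33 ≈ 577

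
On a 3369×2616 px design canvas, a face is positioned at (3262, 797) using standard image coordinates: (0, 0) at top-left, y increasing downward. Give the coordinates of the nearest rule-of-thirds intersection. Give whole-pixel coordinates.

Third lines: x ∈ {1123, 2246}, y ∈ {872, 1744}.
3262 is closer to x = 2246; 797 is closer to y = 872.
So the nearest intersection is the upper-right power point.

x = 2246 px, y = 872 px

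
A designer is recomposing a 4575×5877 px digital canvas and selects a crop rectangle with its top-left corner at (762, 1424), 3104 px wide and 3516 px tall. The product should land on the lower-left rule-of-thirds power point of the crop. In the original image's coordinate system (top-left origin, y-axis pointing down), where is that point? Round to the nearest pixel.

One third of the crop width 3104 is 1034.67 px.
One third of the crop height 3516 is 1172.00 px.
The lower-left point is one-third across and two-thirds down within the crop:
x = 762 + 1 × 1034.67 ≈ 1797; y = 1424 + 2 × 1172.00 ≈ 3768.

(1797, 3768)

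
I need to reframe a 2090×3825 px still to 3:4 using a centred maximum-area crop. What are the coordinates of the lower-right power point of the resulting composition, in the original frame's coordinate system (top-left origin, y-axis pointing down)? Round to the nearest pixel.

2090/3825 < 3/4, so the 3:4 crop keeps the full width 2090 and trims height to 2090 × 4/3 = 2786.67 px.
Top offset = (3825 − 2786.67)/2 = 519.17 px; left offset = 0.
Lower-right is two-thirds across and two-thirds down within the crop:
x = 0.00 + 2 × 2090.00/3 ≈ 1393; y = 519.17 + 2 × 2786.67/3 ≈ 2377.

x = 1393 px, y = 2377 px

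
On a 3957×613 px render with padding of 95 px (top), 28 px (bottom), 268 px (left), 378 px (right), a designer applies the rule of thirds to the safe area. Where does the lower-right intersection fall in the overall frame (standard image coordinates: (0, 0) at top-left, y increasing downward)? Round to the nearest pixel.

(2475, 422)

Content width = 3957 − 268 − 378 = 3311 px; content height = 613 − 95 − 28 = 490 px.
Lower-right is two-thirds across and two-thirds down within the safe area.
x = 268 + 2 × 3311/3 = 268 + 2207.33 ≈ 2475
y = 95 + 2 × 490/3 = 95 + 326.67 ≈ 422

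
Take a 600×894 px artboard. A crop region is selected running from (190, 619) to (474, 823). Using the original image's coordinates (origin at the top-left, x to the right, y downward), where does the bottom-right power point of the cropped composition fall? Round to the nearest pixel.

(379, 755)

Crop width = 474 − 190 = 284 px; one third is 94.67 px.
Crop height = 823 − 619 = 204 px; one third is 68.00 px.
The bottom-right point is two-thirds across and two-thirds down within the crop:
x = 190 + 2 × 94.67 ≈ 379; y = 619 + 2 × 68.00 ≈ 755.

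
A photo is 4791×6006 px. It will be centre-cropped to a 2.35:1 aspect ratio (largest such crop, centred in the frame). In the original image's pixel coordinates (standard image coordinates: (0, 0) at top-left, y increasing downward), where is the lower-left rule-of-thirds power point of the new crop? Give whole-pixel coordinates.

4791/6006 < 2.35/1, so the 2.35:1 crop keeps the full width 4791 and trims height to 4791 × 1/2.35 = 2038.72 px.
Top offset = (6006 − 2038.72)/2 = 1983.64 px; left offset = 0.
Lower-left is one-third across and two-thirds down within the crop:
x = 0.00 + 1 × 4791.00/3 ≈ 1597; y = 1983.64 + 2 × 2038.72/3 ≈ 3343.

(1597, 3343)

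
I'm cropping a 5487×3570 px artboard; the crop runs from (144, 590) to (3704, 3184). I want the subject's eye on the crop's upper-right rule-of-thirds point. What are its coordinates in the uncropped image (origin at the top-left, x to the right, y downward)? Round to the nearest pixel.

Crop width = 3704 − 144 = 3560 px; one third is 1186.67 px.
Crop height = 3184 − 590 = 2594 px; one third is 864.67 px.
The upper-right point is two-thirds across and one-third down within the crop:
x = 144 + 2 × 1186.67 ≈ 2517; y = 590 + 1 × 864.67 ≈ 1455.

(2517, 1455)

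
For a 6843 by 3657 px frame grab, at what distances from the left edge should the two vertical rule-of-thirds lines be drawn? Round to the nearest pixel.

x = 2281 px and x = 4562 px

6843 / 3 = 2281, so the vertical lines sit at one and two thirds of 6843.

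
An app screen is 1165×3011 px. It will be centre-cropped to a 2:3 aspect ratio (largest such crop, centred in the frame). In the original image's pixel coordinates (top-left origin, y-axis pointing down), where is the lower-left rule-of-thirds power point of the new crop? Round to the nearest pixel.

1165/3011 < 2/3, so the 2:3 crop keeps the full width 1165 and trims height to 1165 × 3/2 = 1747.50 px.
Top offset = (3011 − 1747.50)/2 = 631.75 px; left offset = 0.
Lower-left is one-third across and two-thirds down within the crop:
x = 0.00 + 1 × 1165.00/3 ≈ 388; y = 631.75 + 2 × 1747.50/3 ≈ 1797.

(388, 1797)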